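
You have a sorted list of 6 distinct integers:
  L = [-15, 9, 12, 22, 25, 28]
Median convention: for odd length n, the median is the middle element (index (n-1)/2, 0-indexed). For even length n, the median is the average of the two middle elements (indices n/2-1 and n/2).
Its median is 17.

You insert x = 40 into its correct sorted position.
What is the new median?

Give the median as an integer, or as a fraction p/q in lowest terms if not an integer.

Old list (sorted, length 6): [-15, 9, 12, 22, 25, 28]
Old median = 17
Insert x = 40
Old length even (6). Middle pair: indices 2,3 = 12,22.
New length odd (7). New median = single middle element.
x = 40: 6 elements are < x, 0 elements are > x.
New sorted list: [-15, 9, 12, 22, 25, 28, 40]
New median = 22

Answer: 22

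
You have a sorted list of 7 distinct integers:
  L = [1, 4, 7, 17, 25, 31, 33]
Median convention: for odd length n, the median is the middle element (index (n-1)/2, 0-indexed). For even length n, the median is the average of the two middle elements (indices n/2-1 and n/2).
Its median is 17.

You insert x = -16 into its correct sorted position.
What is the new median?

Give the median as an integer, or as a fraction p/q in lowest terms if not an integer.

Old list (sorted, length 7): [1, 4, 7, 17, 25, 31, 33]
Old median = 17
Insert x = -16
Old length odd (7). Middle was index 3 = 17.
New length even (8). New median = avg of two middle elements.
x = -16: 0 elements are < x, 7 elements are > x.
New sorted list: [-16, 1, 4, 7, 17, 25, 31, 33]
New median = 12

Answer: 12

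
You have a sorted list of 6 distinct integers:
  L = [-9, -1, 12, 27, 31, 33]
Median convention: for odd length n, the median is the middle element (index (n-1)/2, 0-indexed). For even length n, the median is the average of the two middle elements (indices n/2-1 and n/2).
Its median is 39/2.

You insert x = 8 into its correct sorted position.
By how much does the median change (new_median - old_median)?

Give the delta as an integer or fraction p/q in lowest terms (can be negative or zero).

Answer: -15/2

Derivation:
Old median = 39/2
After inserting x = 8: new sorted = [-9, -1, 8, 12, 27, 31, 33]
New median = 12
Delta = 12 - 39/2 = -15/2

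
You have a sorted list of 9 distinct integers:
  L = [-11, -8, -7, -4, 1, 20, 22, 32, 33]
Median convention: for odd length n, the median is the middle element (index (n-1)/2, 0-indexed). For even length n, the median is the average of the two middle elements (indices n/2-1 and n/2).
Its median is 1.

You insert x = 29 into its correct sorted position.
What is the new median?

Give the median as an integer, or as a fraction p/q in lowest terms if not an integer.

Answer: 21/2

Derivation:
Old list (sorted, length 9): [-11, -8, -7, -4, 1, 20, 22, 32, 33]
Old median = 1
Insert x = 29
Old length odd (9). Middle was index 4 = 1.
New length even (10). New median = avg of two middle elements.
x = 29: 7 elements are < x, 2 elements are > x.
New sorted list: [-11, -8, -7, -4, 1, 20, 22, 29, 32, 33]
New median = 21/2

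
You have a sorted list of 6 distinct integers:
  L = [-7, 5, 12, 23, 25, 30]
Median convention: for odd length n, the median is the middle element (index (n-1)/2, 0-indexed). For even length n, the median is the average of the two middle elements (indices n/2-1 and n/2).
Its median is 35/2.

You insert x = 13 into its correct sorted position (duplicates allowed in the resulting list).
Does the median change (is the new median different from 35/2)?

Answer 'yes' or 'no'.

Answer: yes

Derivation:
Old median = 35/2
Insert x = 13
New median = 13
Changed? yes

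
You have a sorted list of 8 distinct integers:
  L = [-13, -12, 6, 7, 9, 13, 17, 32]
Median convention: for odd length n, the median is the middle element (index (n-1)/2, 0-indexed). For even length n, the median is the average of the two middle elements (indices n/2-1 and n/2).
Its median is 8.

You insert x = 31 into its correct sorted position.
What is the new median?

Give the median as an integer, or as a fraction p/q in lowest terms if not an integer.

Old list (sorted, length 8): [-13, -12, 6, 7, 9, 13, 17, 32]
Old median = 8
Insert x = 31
Old length even (8). Middle pair: indices 3,4 = 7,9.
New length odd (9). New median = single middle element.
x = 31: 7 elements are < x, 1 elements are > x.
New sorted list: [-13, -12, 6, 7, 9, 13, 17, 31, 32]
New median = 9

Answer: 9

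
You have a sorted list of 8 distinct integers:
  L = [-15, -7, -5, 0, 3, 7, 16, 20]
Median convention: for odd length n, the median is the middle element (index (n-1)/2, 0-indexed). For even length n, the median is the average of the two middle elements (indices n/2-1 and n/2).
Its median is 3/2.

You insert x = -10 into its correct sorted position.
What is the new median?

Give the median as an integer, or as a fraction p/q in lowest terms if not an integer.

Answer: 0

Derivation:
Old list (sorted, length 8): [-15, -7, -5, 0, 3, 7, 16, 20]
Old median = 3/2
Insert x = -10
Old length even (8). Middle pair: indices 3,4 = 0,3.
New length odd (9). New median = single middle element.
x = -10: 1 elements are < x, 7 elements are > x.
New sorted list: [-15, -10, -7, -5, 0, 3, 7, 16, 20]
New median = 0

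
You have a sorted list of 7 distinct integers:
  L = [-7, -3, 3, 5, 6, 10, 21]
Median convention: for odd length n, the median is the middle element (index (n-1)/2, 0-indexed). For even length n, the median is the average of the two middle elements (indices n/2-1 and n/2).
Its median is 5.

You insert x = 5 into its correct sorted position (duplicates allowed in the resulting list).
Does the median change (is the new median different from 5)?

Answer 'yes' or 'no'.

Old median = 5
Insert x = 5
New median = 5
Changed? no

Answer: no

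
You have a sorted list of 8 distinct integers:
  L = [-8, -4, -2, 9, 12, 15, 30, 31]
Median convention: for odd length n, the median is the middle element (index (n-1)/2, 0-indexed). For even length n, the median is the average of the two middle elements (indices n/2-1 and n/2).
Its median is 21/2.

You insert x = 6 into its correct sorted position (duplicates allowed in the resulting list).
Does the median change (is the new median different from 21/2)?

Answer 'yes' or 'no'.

Old median = 21/2
Insert x = 6
New median = 9
Changed? yes

Answer: yes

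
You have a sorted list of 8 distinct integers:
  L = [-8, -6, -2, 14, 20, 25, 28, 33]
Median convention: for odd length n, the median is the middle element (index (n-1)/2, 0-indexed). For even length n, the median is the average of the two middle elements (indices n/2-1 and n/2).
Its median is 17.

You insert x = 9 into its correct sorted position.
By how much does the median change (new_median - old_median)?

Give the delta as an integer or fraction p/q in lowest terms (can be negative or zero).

Old median = 17
After inserting x = 9: new sorted = [-8, -6, -2, 9, 14, 20, 25, 28, 33]
New median = 14
Delta = 14 - 17 = -3

Answer: -3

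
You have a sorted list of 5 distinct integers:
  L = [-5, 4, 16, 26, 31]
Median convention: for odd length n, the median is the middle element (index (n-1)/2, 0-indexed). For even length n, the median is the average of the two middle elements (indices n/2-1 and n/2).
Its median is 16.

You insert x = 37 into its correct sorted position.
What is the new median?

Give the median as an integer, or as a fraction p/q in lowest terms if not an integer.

Old list (sorted, length 5): [-5, 4, 16, 26, 31]
Old median = 16
Insert x = 37
Old length odd (5). Middle was index 2 = 16.
New length even (6). New median = avg of two middle elements.
x = 37: 5 elements are < x, 0 elements are > x.
New sorted list: [-5, 4, 16, 26, 31, 37]
New median = 21

Answer: 21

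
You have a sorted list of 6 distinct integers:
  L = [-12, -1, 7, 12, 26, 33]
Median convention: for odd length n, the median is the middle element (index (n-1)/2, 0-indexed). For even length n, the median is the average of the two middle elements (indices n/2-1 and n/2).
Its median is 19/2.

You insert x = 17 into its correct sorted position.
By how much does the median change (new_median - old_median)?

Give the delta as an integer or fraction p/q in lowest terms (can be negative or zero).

Answer: 5/2

Derivation:
Old median = 19/2
After inserting x = 17: new sorted = [-12, -1, 7, 12, 17, 26, 33]
New median = 12
Delta = 12 - 19/2 = 5/2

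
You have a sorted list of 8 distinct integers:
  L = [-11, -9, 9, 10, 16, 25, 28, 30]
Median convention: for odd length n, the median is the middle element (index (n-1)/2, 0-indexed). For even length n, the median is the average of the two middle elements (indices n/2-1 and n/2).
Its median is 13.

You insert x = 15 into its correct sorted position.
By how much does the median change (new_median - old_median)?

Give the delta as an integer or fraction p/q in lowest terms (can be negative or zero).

Old median = 13
After inserting x = 15: new sorted = [-11, -9, 9, 10, 15, 16, 25, 28, 30]
New median = 15
Delta = 15 - 13 = 2

Answer: 2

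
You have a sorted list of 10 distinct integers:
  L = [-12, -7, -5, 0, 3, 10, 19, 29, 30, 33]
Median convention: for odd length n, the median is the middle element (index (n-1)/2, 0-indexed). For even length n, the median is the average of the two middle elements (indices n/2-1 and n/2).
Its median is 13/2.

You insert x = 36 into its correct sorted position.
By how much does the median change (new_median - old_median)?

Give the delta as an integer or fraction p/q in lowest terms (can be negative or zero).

Answer: 7/2

Derivation:
Old median = 13/2
After inserting x = 36: new sorted = [-12, -7, -5, 0, 3, 10, 19, 29, 30, 33, 36]
New median = 10
Delta = 10 - 13/2 = 7/2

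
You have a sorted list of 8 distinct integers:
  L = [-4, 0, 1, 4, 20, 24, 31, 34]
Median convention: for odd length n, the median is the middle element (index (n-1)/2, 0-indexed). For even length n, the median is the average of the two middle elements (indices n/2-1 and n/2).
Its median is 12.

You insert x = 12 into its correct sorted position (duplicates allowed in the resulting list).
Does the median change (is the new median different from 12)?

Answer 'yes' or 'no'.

Old median = 12
Insert x = 12
New median = 12
Changed? no

Answer: no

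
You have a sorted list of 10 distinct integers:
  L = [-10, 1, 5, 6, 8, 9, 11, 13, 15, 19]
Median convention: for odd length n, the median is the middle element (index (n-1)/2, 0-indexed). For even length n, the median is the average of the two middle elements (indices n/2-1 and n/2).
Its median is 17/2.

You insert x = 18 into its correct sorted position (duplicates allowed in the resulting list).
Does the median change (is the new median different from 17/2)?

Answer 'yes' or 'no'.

Old median = 17/2
Insert x = 18
New median = 9
Changed? yes

Answer: yes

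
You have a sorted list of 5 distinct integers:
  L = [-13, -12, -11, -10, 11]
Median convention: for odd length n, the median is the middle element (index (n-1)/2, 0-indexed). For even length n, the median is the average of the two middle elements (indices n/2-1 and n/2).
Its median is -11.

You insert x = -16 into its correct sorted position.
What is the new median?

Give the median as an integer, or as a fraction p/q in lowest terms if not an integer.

Answer: -23/2

Derivation:
Old list (sorted, length 5): [-13, -12, -11, -10, 11]
Old median = -11
Insert x = -16
Old length odd (5). Middle was index 2 = -11.
New length even (6). New median = avg of two middle elements.
x = -16: 0 elements are < x, 5 elements are > x.
New sorted list: [-16, -13, -12, -11, -10, 11]
New median = -23/2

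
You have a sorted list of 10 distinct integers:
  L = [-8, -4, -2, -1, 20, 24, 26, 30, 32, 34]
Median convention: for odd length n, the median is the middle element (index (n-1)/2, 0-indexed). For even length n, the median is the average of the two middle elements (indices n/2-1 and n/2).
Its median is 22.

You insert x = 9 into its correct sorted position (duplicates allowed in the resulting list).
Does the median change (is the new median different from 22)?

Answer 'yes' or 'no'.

Old median = 22
Insert x = 9
New median = 20
Changed? yes

Answer: yes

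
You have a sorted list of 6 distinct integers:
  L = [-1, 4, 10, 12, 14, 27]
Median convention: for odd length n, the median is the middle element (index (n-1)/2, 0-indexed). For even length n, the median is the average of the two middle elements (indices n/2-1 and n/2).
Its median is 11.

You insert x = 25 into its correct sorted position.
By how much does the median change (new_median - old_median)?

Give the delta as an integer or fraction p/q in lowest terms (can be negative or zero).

Old median = 11
After inserting x = 25: new sorted = [-1, 4, 10, 12, 14, 25, 27]
New median = 12
Delta = 12 - 11 = 1

Answer: 1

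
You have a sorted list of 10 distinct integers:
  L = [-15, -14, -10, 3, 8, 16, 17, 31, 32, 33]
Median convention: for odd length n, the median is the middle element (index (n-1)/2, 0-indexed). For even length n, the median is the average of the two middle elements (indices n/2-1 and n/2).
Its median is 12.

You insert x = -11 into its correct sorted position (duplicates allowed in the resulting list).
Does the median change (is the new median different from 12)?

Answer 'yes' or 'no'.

Old median = 12
Insert x = -11
New median = 8
Changed? yes

Answer: yes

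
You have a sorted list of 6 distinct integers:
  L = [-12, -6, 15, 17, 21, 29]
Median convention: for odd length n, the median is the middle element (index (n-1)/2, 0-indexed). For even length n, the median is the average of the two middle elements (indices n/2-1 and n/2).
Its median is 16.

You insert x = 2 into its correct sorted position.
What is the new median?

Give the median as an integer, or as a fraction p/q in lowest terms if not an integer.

Answer: 15

Derivation:
Old list (sorted, length 6): [-12, -6, 15, 17, 21, 29]
Old median = 16
Insert x = 2
Old length even (6). Middle pair: indices 2,3 = 15,17.
New length odd (7). New median = single middle element.
x = 2: 2 elements are < x, 4 elements are > x.
New sorted list: [-12, -6, 2, 15, 17, 21, 29]
New median = 15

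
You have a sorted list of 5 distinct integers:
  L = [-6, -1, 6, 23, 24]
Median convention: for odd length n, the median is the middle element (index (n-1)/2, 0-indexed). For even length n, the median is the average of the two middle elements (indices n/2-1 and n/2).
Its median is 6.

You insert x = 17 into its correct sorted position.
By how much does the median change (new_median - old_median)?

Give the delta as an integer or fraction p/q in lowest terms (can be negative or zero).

Old median = 6
After inserting x = 17: new sorted = [-6, -1, 6, 17, 23, 24]
New median = 23/2
Delta = 23/2 - 6 = 11/2

Answer: 11/2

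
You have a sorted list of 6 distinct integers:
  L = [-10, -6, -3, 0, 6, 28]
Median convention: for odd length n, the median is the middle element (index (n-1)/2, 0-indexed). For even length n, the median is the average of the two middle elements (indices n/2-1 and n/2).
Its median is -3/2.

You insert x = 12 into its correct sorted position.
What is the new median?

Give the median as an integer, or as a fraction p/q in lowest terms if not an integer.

Old list (sorted, length 6): [-10, -6, -3, 0, 6, 28]
Old median = -3/2
Insert x = 12
Old length even (6). Middle pair: indices 2,3 = -3,0.
New length odd (7). New median = single middle element.
x = 12: 5 elements are < x, 1 elements are > x.
New sorted list: [-10, -6, -3, 0, 6, 12, 28]
New median = 0

Answer: 0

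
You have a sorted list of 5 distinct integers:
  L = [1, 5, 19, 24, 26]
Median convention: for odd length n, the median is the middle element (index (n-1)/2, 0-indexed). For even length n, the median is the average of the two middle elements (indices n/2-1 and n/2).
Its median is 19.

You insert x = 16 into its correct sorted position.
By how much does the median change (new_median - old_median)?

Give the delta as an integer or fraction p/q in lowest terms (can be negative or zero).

Old median = 19
After inserting x = 16: new sorted = [1, 5, 16, 19, 24, 26]
New median = 35/2
Delta = 35/2 - 19 = -3/2

Answer: -3/2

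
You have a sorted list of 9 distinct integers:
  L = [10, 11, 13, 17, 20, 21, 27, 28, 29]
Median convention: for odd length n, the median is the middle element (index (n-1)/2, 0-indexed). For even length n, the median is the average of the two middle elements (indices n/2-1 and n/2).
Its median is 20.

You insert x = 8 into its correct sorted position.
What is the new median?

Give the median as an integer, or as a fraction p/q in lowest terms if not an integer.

Old list (sorted, length 9): [10, 11, 13, 17, 20, 21, 27, 28, 29]
Old median = 20
Insert x = 8
Old length odd (9). Middle was index 4 = 20.
New length even (10). New median = avg of two middle elements.
x = 8: 0 elements are < x, 9 elements are > x.
New sorted list: [8, 10, 11, 13, 17, 20, 21, 27, 28, 29]
New median = 37/2

Answer: 37/2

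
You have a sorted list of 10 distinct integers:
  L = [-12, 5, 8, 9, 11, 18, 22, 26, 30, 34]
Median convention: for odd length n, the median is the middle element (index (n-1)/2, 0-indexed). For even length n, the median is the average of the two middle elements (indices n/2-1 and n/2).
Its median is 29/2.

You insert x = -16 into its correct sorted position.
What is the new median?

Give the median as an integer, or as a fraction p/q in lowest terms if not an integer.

Answer: 11

Derivation:
Old list (sorted, length 10): [-12, 5, 8, 9, 11, 18, 22, 26, 30, 34]
Old median = 29/2
Insert x = -16
Old length even (10). Middle pair: indices 4,5 = 11,18.
New length odd (11). New median = single middle element.
x = -16: 0 elements are < x, 10 elements are > x.
New sorted list: [-16, -12, 5, 8, 9, 11, 18, 22, 26, 30, 34]
New median = 11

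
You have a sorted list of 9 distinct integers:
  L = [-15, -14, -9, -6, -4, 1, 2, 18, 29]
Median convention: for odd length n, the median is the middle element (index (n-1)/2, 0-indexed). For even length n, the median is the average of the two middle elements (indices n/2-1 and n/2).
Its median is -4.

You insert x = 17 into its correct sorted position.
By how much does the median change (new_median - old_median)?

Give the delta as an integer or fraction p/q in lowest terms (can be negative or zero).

Old median = -4
After inserting x = 17: new sorted = [-15, -14, -9, -6, -4, 1, 2, 17, 18, 29]
New median = -3/2
Delta = -3/2 - -4 = 5/2

Answer: 5/2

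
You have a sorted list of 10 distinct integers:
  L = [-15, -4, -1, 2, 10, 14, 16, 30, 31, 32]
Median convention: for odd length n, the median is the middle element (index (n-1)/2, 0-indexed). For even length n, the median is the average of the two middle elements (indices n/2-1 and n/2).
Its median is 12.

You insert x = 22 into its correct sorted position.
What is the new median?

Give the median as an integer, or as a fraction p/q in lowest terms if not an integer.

Old list (sorted, length 10): [-15, -4, -1, 2, 10, 14, 16, 30, 31, 32]
Old median = 12
Insert x = 22
Old length even (10). Middle pair: indices 4,5 = 10,14.
New length odd (11). New median = single middle element.
x = 22: 7 elements are < x, 3 elements are > x.
New sorted list: [-15, -4, -1, 2, 10, 14, 16, 22, 30, 31, 32]
New median = 14

Answer: 14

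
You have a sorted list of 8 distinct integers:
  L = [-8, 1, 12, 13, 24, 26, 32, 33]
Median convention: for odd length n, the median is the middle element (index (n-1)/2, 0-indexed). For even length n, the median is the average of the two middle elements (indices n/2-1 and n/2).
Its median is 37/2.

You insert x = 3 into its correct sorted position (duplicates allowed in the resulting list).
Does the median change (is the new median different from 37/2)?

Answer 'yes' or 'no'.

Old median = 37/2
Insert x = 3
New median = 13
Changed? yes

Answer: yes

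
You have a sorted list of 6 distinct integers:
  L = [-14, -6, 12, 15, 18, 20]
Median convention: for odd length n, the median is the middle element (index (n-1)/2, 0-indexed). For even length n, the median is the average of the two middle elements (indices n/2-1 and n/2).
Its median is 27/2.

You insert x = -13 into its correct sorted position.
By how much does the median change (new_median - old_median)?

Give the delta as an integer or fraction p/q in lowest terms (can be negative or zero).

Old median = 27/2
After inserting x = -13: new sorted = [-14, -13, -6, 12, 15, 18, 20]
New median = 12
Delta = 12 - 27/2 = -3/2

Answer: -3/2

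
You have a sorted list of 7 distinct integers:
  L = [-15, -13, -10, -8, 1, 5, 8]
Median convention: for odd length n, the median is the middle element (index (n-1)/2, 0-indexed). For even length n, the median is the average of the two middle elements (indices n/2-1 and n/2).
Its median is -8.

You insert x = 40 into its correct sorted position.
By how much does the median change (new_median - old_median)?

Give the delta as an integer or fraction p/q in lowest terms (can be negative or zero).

Old median = -8
After inserting x = 40: new sorted = [-15, -13, -10, -8, 1, 5, 8, 40]
New median = -7/2
Delta = -7/2 - -8 = 9/2

Answer: 9/2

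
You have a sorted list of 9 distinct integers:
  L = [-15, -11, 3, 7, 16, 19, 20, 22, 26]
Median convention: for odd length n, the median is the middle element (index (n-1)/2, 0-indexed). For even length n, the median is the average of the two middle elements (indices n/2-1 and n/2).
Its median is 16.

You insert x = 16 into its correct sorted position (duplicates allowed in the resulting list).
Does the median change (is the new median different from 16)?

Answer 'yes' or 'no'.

Old median = 16
Insert x = 16
New median = 16
Changed? no

Answer: no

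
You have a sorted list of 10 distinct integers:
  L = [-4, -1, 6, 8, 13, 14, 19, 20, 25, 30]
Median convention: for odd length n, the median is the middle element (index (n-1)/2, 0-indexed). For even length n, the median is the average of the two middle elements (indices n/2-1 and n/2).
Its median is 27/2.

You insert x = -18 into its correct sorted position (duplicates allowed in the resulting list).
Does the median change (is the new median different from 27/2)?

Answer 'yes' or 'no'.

Answer: yes

Derivation:
Old median = 27/2
Insert x = -18
New median = 13
Changed? yes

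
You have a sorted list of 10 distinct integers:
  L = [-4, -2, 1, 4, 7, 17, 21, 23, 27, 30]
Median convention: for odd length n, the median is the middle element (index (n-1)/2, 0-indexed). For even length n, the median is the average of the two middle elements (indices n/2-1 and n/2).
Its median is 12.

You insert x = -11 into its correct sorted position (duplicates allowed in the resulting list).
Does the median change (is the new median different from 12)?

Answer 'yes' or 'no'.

Old median = 12
Insert x = -11
New median = 7
Changed? yes

Answer: yes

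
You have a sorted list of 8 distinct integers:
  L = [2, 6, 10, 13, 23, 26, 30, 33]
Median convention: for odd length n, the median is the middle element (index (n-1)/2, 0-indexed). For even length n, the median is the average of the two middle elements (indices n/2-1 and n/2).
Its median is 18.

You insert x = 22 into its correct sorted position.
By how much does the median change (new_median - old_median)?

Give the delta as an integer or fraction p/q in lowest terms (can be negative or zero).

Old median = 18
After inserting x = 22: new sorted = [2, 6, 10, 13, 22, 23, 26, 30, 33]
New median = 22
Delta = 22 - 18 = 4

Answer: 4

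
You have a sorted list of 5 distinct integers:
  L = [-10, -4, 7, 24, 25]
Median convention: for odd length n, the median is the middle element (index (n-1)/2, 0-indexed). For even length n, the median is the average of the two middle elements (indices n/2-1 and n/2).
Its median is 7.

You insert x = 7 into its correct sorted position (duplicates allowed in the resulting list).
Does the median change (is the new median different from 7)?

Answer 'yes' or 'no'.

Answer: no

Derivation:
Old median = 7
Insert x = 7
New median = 7
Changed? no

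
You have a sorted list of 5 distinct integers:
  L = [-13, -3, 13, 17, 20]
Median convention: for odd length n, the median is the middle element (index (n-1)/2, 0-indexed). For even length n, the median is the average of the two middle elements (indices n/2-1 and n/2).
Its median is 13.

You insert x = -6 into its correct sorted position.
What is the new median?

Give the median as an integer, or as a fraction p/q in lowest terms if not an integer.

Answer: 5

Derivation:
Old list (sorted, length 5): [-13, -3, 13, 17, 20]
Old median = 13
Insert x = -6
Old length odd (5). Middle was index 2 = 13.
New length even (6). New median = avg of two middle elements.
x = -6: 1 elements are < x, 4 elements are > x.
New sorted list: [-13, -6, -3, 13, 17, 20]
New median = 5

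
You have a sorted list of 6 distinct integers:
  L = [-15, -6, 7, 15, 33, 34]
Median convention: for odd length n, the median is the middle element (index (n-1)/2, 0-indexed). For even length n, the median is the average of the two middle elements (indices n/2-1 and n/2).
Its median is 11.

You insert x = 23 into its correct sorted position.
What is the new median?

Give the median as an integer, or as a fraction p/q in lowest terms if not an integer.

Answer: 15

Derivation:
Old list (sorted, length 6): [-15, -6, 7, 15, 33, 34]
Old median = 11
Insert x = 23
Old length even (6). Middle pair: indices 2,3 = 7,15.
New length odd (7). New median = single middle element.
x = 23: 4 elements are < x, 2 elements are > x.
New sorted list: [-15, -6, 7, 15, 23, 33, 34]
New median = 15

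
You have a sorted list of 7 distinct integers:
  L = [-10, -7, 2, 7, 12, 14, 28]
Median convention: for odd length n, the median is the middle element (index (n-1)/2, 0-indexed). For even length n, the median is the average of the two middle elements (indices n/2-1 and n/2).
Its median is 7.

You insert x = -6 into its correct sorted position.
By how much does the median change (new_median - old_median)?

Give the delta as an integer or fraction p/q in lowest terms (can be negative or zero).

Answer: -5/2

Derivation:
Old median = 7
After inserting x = -6: new sorted = [-10, -7, -6, 2, 7, 12, 14, 28]
New median = 9/2
Delta = 9/2 - 7 = -5/2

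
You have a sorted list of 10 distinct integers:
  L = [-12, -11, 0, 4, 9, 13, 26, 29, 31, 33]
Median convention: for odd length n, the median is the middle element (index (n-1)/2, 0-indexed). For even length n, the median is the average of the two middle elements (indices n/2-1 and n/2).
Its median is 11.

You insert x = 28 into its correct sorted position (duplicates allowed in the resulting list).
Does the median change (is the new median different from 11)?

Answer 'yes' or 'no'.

Old median = 11
Insert x = 28
New median = 13
Changed? yes

Answer: yes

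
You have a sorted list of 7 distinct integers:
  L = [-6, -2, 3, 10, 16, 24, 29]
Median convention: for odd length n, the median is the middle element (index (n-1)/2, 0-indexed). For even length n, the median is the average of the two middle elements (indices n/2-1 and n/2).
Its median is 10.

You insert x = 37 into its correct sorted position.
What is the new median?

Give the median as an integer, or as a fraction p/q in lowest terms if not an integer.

Old list (sorted, length 7): [-6, -2, 3, 10, 16, 24, 29]
Old median = 10
Insert x = 37
Old length odd (7). Middle was index 3 = 10.
New length even (8). New median = avg of two middle elements.
x = 37: 7 elements are < x, 0 elements are > x.
New sorted list: [-6, -2, 3, 10, 16, 24, 29, 37]
New median = 13

Answer: 13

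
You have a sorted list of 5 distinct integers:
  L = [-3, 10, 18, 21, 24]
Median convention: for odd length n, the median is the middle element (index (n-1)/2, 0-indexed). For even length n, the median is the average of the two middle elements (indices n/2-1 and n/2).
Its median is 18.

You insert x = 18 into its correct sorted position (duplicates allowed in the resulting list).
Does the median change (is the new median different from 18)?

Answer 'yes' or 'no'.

Answer: no

Derivation:
Old median = 18
Insert x = 18
New median = 18
Changed? no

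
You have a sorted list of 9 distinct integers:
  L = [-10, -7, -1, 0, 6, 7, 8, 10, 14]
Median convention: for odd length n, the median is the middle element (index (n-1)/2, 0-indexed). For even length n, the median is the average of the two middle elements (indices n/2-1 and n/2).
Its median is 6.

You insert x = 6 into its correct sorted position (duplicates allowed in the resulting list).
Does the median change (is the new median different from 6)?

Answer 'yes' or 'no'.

Answer: no

Derivation:
Old median = 6
Insert x = 6
New median = 6
Changed? no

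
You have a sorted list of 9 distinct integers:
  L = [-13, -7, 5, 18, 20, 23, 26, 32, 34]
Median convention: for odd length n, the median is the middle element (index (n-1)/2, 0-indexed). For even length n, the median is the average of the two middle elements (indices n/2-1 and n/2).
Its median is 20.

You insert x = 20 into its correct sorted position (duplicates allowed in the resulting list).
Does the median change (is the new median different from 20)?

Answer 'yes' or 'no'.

Answer: no

Derivation:
Old median = 20
Insert x = 20
New median = 20
Changed? no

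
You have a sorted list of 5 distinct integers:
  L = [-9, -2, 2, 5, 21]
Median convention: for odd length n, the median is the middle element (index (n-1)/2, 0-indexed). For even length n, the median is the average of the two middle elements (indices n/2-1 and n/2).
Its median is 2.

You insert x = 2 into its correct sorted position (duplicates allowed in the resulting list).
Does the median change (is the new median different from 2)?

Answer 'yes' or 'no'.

Answer: no

Derivation:
Old median = 2
Insert x = 2
New median = 2
Changed? no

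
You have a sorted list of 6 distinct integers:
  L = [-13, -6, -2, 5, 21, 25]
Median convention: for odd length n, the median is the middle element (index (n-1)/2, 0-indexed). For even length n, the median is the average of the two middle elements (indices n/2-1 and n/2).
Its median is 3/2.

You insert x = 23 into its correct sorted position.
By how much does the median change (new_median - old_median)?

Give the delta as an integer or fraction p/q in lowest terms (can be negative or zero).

Old median = 3/2
After inserting x = 23: new sorted = [-13, -6, -2, 5, 21, 23, 25]
New median = 5
Delta = 5 - 3/2 = 7/2

Answer: 7/2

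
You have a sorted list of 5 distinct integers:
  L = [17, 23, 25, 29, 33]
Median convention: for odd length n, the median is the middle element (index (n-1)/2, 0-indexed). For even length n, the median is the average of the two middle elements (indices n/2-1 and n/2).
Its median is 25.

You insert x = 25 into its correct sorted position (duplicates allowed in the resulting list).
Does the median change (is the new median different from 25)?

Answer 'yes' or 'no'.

Old median = 25
Insert x = 25
New median = 25
Changed? no

Answer: no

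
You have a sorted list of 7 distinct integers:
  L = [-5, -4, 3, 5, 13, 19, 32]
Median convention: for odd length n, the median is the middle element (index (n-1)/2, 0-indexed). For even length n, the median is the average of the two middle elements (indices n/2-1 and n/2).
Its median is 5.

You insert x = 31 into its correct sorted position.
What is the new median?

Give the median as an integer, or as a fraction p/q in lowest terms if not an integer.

Answer: 9

Derivation:
Old list (sorted, length 7): [-5, -4, 3, 5, 13, 19, 32]
Old median = 5
Insert x = 31
Old length odd (7). Middle was index 3 = 5.
New length even (8). New median = avg of two middle elements.
x = 31: 6 elements are < x, 1 elements are > x.
New sorted list: [-5, -4, 3, 5, 13, 19, 31, 32]
New median = 9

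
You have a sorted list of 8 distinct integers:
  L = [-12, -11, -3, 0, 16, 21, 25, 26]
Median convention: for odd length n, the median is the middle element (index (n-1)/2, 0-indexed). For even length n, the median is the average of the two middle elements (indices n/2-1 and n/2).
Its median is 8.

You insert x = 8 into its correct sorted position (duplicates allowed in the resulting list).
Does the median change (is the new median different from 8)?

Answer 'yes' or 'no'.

Answer: no

Derivation:
Old median = 8
Insert x = 8
New median = 8
Changed? no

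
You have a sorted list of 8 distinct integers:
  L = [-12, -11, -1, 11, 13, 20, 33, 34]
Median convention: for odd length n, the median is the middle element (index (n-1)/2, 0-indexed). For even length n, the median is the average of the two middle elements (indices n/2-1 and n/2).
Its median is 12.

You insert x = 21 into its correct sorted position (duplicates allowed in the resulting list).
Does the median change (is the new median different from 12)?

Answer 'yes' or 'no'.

Answer: yes

Derivation:
Old median = 12
Insert x = 21
New median = 13
Changed? yes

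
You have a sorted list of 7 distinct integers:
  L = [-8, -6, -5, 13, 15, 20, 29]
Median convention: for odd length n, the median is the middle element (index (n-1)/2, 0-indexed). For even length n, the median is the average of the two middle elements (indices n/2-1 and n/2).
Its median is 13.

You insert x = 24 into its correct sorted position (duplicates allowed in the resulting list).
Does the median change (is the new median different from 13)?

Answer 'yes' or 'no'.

Answer: yes

Derivation:
Old median = 13
Insert x = 24
New median = 14
Changed? yes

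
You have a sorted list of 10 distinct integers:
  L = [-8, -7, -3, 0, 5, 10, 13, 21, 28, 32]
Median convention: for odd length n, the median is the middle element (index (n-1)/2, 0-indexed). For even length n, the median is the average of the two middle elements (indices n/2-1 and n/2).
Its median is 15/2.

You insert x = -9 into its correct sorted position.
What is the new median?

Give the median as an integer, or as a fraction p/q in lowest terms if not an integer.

Old list (sorted, length 10): [-8, -7, -3, 0, 5, 10, 13, 21, 28, 32]
Old median = 15/2
Insert x = -9
Old length even (10). Middle pair: indices 4,5 = 5,10.
New length odd (11). New median = single middle element.
x = -9: 0 elements are < x, 10 elements are > x.
New sorted list: [-9, -8, -7, -3, 0, 5, 10, 13, 21, 28, 32]
New median = 5

Answer: 5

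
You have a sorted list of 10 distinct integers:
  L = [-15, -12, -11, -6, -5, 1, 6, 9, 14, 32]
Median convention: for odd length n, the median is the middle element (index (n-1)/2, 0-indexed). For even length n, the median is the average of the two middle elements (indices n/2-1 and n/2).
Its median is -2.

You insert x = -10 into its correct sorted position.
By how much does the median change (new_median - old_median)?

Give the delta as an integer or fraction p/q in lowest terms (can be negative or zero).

Answer: -3

Derivation:
Old median = -2
After inserting x = -10: new sorted = [-15, -12, -11, -10, -6, -5, 1, 6, 9, 14, 32]
New median = -5
Delta = -5 - -2 = -3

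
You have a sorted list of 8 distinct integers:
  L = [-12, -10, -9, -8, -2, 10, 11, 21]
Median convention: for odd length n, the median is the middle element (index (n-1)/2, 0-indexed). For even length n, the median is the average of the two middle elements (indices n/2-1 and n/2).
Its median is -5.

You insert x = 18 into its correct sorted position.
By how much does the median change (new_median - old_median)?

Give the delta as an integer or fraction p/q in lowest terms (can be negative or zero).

Answer: 3

Derivation:
Old median = -5
After inserting x = 18: new sorted = [-12, -10, -9, -8, -2, 10, 11, 18, 21]
New median = -2
Delta = -2 - -5 = 3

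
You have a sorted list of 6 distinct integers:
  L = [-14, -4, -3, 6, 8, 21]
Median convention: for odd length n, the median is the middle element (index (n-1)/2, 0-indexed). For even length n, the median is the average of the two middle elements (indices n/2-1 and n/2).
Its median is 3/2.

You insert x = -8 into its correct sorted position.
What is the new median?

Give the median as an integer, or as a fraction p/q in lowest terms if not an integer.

Old list (sorted, length 6): [-14, -4, -3, 6, 8, 21]
Old median = 3/2
Insert x = -8
Old length even (6). Middle pair: indices 2,3 = -3,6.
New length odd (7). New median = single middle element.
x = -8: 1 elements are < x, 5 elements are > x.
New sorted list: [-14, -8, -4, -3, 6, 8, 21]
New median = -3

Answer: -3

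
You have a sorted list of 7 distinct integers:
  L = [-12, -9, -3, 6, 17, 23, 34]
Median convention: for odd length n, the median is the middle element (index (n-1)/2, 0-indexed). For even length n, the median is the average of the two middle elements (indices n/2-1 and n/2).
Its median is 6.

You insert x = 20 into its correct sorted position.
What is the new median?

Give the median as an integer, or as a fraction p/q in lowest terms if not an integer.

Old list (sorted, length 7): [-12, -9, -3, 6, 17, 23, 34]
Old median = 6
Insert x = 20
Old length odd (7). Middle was index 3 = 6.
New length even (8). New median = avg of two middle elements.
x = 20: 5 elements are < x, 2 elements are > x.
New sorted list: [-12, -9, -3, 6, 17, 20, 23, 34]
New median = 23/2

Answer: 23/2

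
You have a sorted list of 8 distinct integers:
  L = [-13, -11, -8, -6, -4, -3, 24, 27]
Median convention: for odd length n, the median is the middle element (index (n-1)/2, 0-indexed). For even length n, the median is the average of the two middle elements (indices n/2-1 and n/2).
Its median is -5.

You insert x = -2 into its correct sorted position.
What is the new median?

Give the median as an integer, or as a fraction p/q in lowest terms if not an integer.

Answer: -4

Derivation:
Old list (sorted, length 8): [-13, -11, -8, -6, -4, -3, 24, 27]
Old median = -5
Insert x = -2
Old length even (8). Middle pair: indices 3,4 = -6,-4.
New length odd (9). New median = single middle element.
x = -2: 6 elements are < x, 2 elements are > x.
New sorted list: [-13, -11, -8, -6, -4, -3, -2, 24, 27]
New median = -4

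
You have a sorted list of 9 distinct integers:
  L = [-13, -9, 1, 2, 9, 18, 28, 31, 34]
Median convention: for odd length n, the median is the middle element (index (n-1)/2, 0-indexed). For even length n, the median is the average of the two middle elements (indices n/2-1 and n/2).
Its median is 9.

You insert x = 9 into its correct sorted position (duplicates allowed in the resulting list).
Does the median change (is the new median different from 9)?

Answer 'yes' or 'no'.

Answer: no

Derivation:
Old median = 9
Insert x = 9
New median = 9
Changed? no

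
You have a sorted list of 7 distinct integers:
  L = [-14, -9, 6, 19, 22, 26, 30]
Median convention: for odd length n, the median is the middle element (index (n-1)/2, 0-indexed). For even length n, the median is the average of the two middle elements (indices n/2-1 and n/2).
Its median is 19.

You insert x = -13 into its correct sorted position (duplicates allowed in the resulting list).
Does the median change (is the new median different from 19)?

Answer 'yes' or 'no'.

Old median = 19
Insert x = -13
New median = 25/2
Changed? yes

Answer: yes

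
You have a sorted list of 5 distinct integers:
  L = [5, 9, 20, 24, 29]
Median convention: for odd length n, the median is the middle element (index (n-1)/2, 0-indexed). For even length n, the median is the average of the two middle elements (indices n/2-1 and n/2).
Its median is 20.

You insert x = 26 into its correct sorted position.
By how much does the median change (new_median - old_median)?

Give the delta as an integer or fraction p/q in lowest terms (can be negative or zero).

Old median = 20
After inserting x = 26: new sorted = [5, 9, 20, 24, 26, 29]
New median = 22
Delta = 22 - 20 = 2

Answer: 2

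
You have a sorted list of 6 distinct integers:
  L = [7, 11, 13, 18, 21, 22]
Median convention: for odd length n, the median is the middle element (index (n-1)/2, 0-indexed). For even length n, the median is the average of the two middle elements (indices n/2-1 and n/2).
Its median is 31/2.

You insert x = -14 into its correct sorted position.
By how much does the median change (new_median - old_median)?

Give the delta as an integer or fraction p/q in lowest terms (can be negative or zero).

Answer: -5/2

Derivation:
Old median = 31/2
After inserting x = -14: new sorted = [-14, 7, 11, 13, 18, 21, 22]
New median = 13
Delta = 13 - 31/2 = -5/2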